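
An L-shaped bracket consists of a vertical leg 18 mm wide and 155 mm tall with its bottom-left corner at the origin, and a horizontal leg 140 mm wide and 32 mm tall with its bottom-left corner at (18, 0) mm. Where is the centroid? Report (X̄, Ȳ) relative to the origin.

X̄ = 57.68 mm, Ȳ = 39.60 mm

vertical leg: A = 18 × 155 = 2790.00, centroid at (9.00, 77.50).
horizontal leg: A = 140 × 32 = 4480.00, centroid at (88.00, 16.00).
ΣA = 7270.00 mm², ΣAX̄ = 419350.00 mm³, ΣAȲ = 287905.00 mm³.
X̄ = 419350.00/7270.00 = 57.68 mm; Ȳ = 287905.00/7270.00 = 39.60 mm.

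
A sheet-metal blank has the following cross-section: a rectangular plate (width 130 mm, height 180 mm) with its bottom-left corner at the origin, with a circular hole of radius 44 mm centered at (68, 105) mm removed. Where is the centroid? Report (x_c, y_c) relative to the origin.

plate: A = 130 × 180 = 23400.00, centroid at (65.00, 90.00).
hole: A = −π·44² = -6082.12, centroid at (68.00, 105.00).
ΣA = 17317.88 mm²
ΣAx_c = (23400.00)(65.00) + (-6082.12)(68.00) = 1107415.61 mm³
ΣAy_c = (23400.00)(90.00) + (-6082.12)(105.00) = 1467377.05 mm³
x_c = 1107415.61 / 17317.88 = 63.95 mm
y_c = 1467377.05 / 17317.88 = 84.73 mm

x_c = 63.95 mm, y_c = 84.73 mm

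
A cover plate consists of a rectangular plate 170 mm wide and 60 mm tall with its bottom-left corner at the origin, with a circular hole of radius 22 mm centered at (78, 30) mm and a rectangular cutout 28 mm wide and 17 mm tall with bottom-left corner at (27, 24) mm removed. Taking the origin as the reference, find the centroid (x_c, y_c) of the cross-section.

plate: A = 170 × 60 = 10200.00, centroid at (85.00, 30.00).
hole 1: A = −π·22² = -1520.53, centroid at (78.00, 30.00).
hole 2: A = −(28 × 17) = -476.00, centroid at (41.00, 32.50).
ΣA = 8203.47 mm², ΣAx_c = 728882.59 mm³, ΣAy_c = 244914.07 mm³.
x_c = 728882.59/8203.47 = 88.85 mm; y_c = 244914.07/8203.47 = 29.85 mm.

x_c = 88.85 mm, y_c = 29.85 mm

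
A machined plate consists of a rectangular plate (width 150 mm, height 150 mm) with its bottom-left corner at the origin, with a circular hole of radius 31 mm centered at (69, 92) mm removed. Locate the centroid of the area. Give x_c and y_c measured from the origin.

Part | A | x̄ᵢ | ȳᵢ | A·x̄ᵢ | A·ȳᵢ
plate | 22500.00 | 75.00 | 75.00 | 1687500.00 | 1687500.00
hole | -3019.07 | 69.00 | 92.00 | -208315.87 | -277754.49
Σ | 19480.93 |  |  | 1479184.13 | 1409745.51
x_c = 1479184.13 / 19480.93 = 75.93 mm
y_c = 1409745.51 / 19480.93 = 72.37 mm

x_c = 75.93 mm, y_c = 72.37 mm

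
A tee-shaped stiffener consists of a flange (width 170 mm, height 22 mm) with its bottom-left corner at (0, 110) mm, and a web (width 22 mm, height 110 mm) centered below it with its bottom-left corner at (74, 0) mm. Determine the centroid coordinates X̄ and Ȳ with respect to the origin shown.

web: A = 22 × 110 = 2420.00, centroid at (85.00, 55.00).
flange: A = 170 × 22 = 3740.00, centroid at (85.00, 121.00).
ΣA = 6160.00 mm²
ΣAX̄ = (2420.00)(85.00) + (3740.00)(85.00) = 523600.00 mm³
ΣAȲ = (2420.00)(55.00) + (3740.00)(121.00) = 585640.00 mm³
X̄ = 523600.00 / 6160.00 = 85.00 mm
Ȳ = 585640.00 / 6160.00 = 95.07 mm

X̄ = 85.00 mm, Ȳ = 95.07 mm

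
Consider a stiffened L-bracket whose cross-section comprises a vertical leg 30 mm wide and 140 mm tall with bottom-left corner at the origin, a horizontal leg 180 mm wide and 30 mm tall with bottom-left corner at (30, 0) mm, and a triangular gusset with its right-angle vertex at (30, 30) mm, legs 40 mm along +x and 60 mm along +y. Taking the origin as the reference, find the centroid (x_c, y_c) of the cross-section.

vertical leg: A = 30 × 140 = 4200.00, centroid at (15.00, 70.00).
horizontal leg: A = 180 × 30 = 5400.00, centroid at (120.00, 15.00).
gusset: A = ½·40·60 = 1200.00, centroid at (43.33, 50.00).
ΣA = 10800.00 mm², ΣAx_c = 763000.00 mm³, ΣAy_c = 435000.00 mm³.
x_c = 763000.00/10800.00 = 70.65 mm; y_c = 435000.00/10800.00 = 40.28 mm.

x_c = 70.65 mm, y_c = 40.28 mm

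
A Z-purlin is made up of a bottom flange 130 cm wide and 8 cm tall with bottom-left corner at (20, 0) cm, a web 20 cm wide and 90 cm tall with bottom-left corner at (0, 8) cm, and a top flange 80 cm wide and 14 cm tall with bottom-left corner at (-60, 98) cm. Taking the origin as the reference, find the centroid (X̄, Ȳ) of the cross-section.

X̄ = 21.21 cm, Ȳ = 54.84 cm

bottom flange: A = 130 × 8 = 1040.00, centroid at (85.00, 4.00).
web: A = 20 × 90 = 1800.00, centroid at (10.00, 53.00).
top flange: A = 80 × 14 = 1120.00, centroid at (-20.00, 105.00).
ΣA = 3960.00 cm²
ΣAX̄ = (1040.00)(85.00) + (1800.00)(10.00) + (1120.00)(-20.00) = 84000.00 cm³
ΣAȲ = (1040.00)(4.00) + (1800.00)(53.00) + (1120.00)(105.00) = 217160.00 cm³
X̄ = 84000.00 / 3960.00 = 21.21 cm
Ȳ = 217160.00 / 3960.00 = 54.84 cm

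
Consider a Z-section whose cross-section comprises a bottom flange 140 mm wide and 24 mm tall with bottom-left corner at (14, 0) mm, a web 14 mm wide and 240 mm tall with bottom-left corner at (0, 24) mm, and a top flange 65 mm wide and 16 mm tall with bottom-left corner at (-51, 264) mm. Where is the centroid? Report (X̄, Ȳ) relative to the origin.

Part | A | x̄ᵢ | ȳᵢ | A·x̄ᵢ | A·ȳᵢ
bottom flange | 3360.00 | 84.00 | 12.00 | 282240.00 | 40320.00
web | 3360.00 | 7.00 | 144.00 | 23520.00 | 483840.00
top flange | 1040.00 | -18.50 | 272.00 | -19240.00 | 282880.00
Σ | 7760.00 |  |  | 286520.00 | 807040.00
X̄ = 286520.00 / 7760.00 = 36.92 mm
Ȳ = 807040.00 / 7760.00 = 104.00 mm

X̄ = 36.92 mm, Ȳ = 104.00 mm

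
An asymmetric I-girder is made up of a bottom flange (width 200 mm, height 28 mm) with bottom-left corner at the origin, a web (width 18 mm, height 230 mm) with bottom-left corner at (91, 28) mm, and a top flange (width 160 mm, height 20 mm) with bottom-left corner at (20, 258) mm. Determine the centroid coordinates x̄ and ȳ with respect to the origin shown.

x̄ = 100.00 mm, ȳ = 118.09 mm

Part | A | x̄ᵢ | ȳᵢ | A·x̄ᵢ | A·ȳᵢ
bottom flange | 5600.00 | 100.00 | 14.00 | 560000.00 | 78400.00
web | 4140.00 | 100.00 | 143.00 | 414000.00 | 592020.00
top flange | 3200.00 | 100.00 | 268.00 | 320000.00 | 857600.00
Σ | 12940.00 |  |  | 1294000.00 | 1528020.00
x̄ = 1294000.00 / 12940.00 = 100.00 mm
ȳ = 1528020.00 / 12940.00 = 118.09 mm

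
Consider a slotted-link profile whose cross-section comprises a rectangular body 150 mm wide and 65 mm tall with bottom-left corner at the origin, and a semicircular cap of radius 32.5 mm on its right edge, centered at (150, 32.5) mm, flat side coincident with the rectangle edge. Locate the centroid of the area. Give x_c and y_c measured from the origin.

rectangular body: A = 150 × 65 = 9750.00, centroid at (75.00, 32.50).
semicircular end: A = ½π·32.5² = 1659.15, centroid at (163.79, 32.50).
ΣA = 11409.15 mm²
ΣAx_c = (9750.00)(75.00) + (1659.15)(163.79) = 1003008.46 mm³
ΣAy_c = (9750.00)(32.50) + (1659.15)(32.50) = 370797.49 mm³
x_c = 1003008.46 / 11409.15 = 87.91 mm
y_c = 370797.49 / 11409.15 = 32.50 mm

x_c = 87.91 mm, y_c = 32.50 mm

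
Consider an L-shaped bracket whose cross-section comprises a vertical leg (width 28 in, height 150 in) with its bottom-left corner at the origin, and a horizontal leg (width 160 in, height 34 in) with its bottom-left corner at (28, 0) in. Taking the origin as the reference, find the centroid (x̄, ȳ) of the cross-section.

vertical leg: A = 28 × 150 = 4200.00, centroid at (14.00, 75.00).
horizontal leg: A = 160 × 34 = 5440.00, centroid at (108.00, 17.00).
ΣA = 9640.00 in²
ΣAx̄ = (4200.00)(14.00) + (5440.00)(108.00) = 646320.00 in³
ΣAȳ = (4200.00)(75.00) + (5440.00)(17.00) = 407480.00 in³
x̄ = 646320.00 / 9640.00 = 67.05 in
ȳ = 407480.00 / 9640.00 = 42.27 in

x̄ = 67.05 in, ȳ = 42.27 in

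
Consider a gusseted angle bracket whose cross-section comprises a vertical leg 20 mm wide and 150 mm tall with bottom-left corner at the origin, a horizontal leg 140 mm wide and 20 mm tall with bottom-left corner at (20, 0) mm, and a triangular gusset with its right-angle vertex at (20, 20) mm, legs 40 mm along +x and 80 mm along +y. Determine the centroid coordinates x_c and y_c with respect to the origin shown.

x_c = 45.32 mm, y_c = 44.28 mm

vertical leg: A = 20 × 150 = 3000.00, centroid at (10.00, 75.00).
horizontal leg: A = 140 × 20 = 2800.00, centroid at (90.00, 10.00).
gusset: A = ½·40·80 = 1600.00, centroid at (33.33, 46.67).
ΣA = 7400.00 mm², ΣAx_c = 335333.33 mm³, ΣAy_c = 327666.67 mm³.
x_c = 335333.33/7400.00 = 45.32 mm; y_c = 327666.67/7400.00 = 44.28 mm.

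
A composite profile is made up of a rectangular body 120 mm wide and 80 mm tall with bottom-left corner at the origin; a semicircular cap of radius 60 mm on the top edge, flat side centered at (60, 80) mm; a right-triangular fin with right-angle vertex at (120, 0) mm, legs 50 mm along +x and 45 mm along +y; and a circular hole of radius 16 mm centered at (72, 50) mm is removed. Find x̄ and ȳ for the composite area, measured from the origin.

Part | A | x̄ᵢ | ȳᵢ | A·x̄ᵢ | A·ȳᵢ
rectangular body | 9600.00 | 60.00 | 40.00 | 576000.00 | 384000.00
semicircular top | 5654.87 | 60.00 | 105.46 | 339292.01 | 596389.34
triangular fin | 1125.00 | 136.67 | 15.00 | 153750.00 | 16875.00
hole | -804.25 | 72.00 | 50.00 | -57905.84 | -40212.39
Σ | 15575.62 |  |  | 1011136.17 | 957051.96
x̄ = 1011136.17 / 15575.62 = 64.92 mm
ȳ = 957051.96 / 15575.62 = 61.45 mm

x̄ = 64.92 mm, ȳ = 61.45 mm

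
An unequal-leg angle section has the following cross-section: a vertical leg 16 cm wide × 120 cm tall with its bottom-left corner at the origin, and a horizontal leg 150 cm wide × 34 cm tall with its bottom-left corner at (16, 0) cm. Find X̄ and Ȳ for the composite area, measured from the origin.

vertical leg: A = 16 × 120 = 1920.00, centroid at (8.00, 60.00).
horizontal leg: A = 150 × 34 = 5100.00, centroid at (91.00, 17.00).
ΣA = 7020.00 cm²
ΣAX̄ = (1920.00)(8.00) + (5100.00)(91.00) = 479460.00 cm³
ΣAȲ = (1920.00)(60.00) + (5100.00)(17.00) = 201900.00 cm³
X̄ = 479460.00 / 7020.00 = 68.30 cm
Ȳ = 201900.00 / 7020.00 = 28.76 cm

X̄ = 68.30 cm, Ȳ = 28.76 cm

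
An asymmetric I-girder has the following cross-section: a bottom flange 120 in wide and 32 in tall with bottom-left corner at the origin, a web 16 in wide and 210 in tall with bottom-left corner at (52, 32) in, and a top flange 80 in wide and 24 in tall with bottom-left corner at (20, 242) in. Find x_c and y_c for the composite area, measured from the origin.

Part | A | x̄ᵢ | ȳᵢ | A·x̄ᵢ | A·ȳᵢ
bottom flange | 3840.00 | 60.00 | 16.00 | 230400.00 | 61440.00
web | 3360.00 | 60.00 | 137.00 | 201600.00 | 460320.00
top flange | 1920.00 | 60.00 | 254.00 | 115200.00 | 487680.00
Σ | 9120.00 |  |  | 547200.00 | 1009440.00
x_c = 547200.00 / 9120.00 = 60.00 in
y_c = 1009440.00 / 9120.00 = 110.68 in

x_c = 60.00 in, y_c = 110.68 in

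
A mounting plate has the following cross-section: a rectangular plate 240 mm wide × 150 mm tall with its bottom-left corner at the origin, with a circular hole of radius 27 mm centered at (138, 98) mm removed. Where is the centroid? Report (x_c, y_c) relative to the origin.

plate: A = 240 × 150 = 36000.00, centroid at (120.00, 75.00).
hole: A = −π·27² = -2290.22, centroid at (138.00, 98.00).
ΣA = 33709.78 mm², ΣAx_c = 4003949.50 mm³, ΣAy_c = 2475558.34 mm³.
x_c = 4003949.50/33709.78 = 118.78 mm; y_c = 2475558.34/33709.78 = 73.44 mm.

x_c = 118.78 mm, y_c = 73.44 mm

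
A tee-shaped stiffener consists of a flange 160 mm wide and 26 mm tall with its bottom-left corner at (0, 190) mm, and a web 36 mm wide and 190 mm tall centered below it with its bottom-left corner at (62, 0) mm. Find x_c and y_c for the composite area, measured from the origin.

x_c = 80.00 mm, y_c = 135.84 mm

web: A = 36 × 190 = 6840.00, centroid at (80.00, 95.00).
flange: A = 160 × 26 = 4160.00, centroid at (80.00, 203.00).
ΣA = 11000.00 mm²
ΣAx_c = (6840.00)(80.00) + (4160.00)(80.00) = 880000.00 mm³
ΣAy_c = (6840.00)(95.00) + (4160.00)(203.00) = 1494280.00 mm³
x_c = 880000.00 / 11000.00 = 80.00 mm
y_c = 1494280.00 / 11000.00 = 135.84 mm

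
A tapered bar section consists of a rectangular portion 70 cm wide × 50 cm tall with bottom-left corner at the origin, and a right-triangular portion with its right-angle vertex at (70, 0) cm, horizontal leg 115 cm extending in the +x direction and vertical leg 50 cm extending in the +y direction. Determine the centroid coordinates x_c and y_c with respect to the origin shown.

rectangular portion: A = 70 × 50 = 3500.00, centroid at (35.00, 25.00).
triangular portion: A = ½·115·50 = 2875.00, centroid at (108.33, 16.67).
ΣA = 6375.00 cm²
ΣAx_c = (3500.00)(35.00) + (2875.00)(108.33) = 433958.33 cm³
ΣAy_c = (3500.00)(25.00) + (2875.00)(16.67) = 135416.67 cm³
x_c = 433958.33 / 6375.00 = 68.07 cm
y_c = 135416.67 / 6375.00 = 21.24 cm

x_c = 68.07 cm, y_c = 21.24 cm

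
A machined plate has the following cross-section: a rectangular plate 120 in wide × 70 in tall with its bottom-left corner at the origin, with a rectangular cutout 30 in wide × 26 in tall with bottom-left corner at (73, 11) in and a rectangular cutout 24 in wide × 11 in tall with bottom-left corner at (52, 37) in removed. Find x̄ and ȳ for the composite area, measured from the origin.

Part | A | x̄ᵢ | ȳᵢ | A·x̄ᵢ | A·ȳᵢ
plate | 8400.00 | 60.00 | 35.00 | 504000.00 | 294000.00
hole 1 | -780.00 | 88.00 | 24.00 | -68640.00 | -18720.00
hole 2 | -264.00 | 64.00 | 42.50 | -16896.00 | -11220.00
Σ | 7356.00 |  |  | 418464.00 | 264060.00
x̄ = 418464.00 / 7356.00 = 56.89 in
ȳ = 264060.00 / 7356.00 = 35.90 in

x̄ = 56.89 in, ȳ = 35.90 in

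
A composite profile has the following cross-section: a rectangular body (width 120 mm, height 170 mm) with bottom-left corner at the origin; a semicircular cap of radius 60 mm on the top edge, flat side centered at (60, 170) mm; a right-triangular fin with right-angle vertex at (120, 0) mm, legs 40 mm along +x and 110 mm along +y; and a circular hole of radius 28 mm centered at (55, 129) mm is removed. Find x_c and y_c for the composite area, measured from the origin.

x_c = 66.73 mm, y_c = 100.89 mm

rectangular body: A = 120 × 170 = 20400.00, centroid at (60.00, 85.00).
semicircular top: A = ½π·60² = 5654.87, centroid at (60.00, 195.46).
triangular fin: A = ½·40·110 = 2200.00, centroid at (133.33, 36.67).
hole: A = −π·28² = -2463.01, centroid at (55.00, 129.00).
ΣA = 25791.86 mm², ΣAx_c = 1721159.86 mm³, ΣAy_c = 2602265.90 mm³.
x_c = 1721159.86/25791.86 = 66.73 mm; y_c = 2602265.90/25791.86 = 100.89 mm.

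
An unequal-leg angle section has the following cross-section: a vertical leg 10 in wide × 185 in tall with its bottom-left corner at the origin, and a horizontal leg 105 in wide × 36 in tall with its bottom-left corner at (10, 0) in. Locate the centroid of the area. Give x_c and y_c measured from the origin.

vertical leg: A = 10 × 185 = 1850.00, centroid at (5.00, 92.50).
horizontal leg: A = 105 × 36 = 3780.00, centroid at (62.50, 18.00).
ΣA = 5630.00 in², ΣAx_c = 245500.00 in³, ΣAy_c = 239165.00 in³.
x_c = 245500.00/5630.00 = 43.61 in; y_c = 239165.00/5630.00 = 42.48 in.

x_c = 43.61 in, y_c = 42.48 in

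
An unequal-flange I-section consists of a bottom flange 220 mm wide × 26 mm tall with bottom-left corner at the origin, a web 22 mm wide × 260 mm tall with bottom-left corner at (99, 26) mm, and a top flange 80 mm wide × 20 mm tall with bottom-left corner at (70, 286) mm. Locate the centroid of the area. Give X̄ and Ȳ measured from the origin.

bottom flange: A = 220 × 26 = 5720.00, centroid at (110.00, 13.00).
web: A = 22 × 260 = 5720.00, centroid at (110.00, 156.00).
top flange: A = 80 × 20 = 1600.00, centroid at (110.00, 296.00).
ΣA = 13040.00 mm², ΣAX̄ = 1434400.00 mm³, ΣAȲ = 1440280.00 mm³.
X̄ = 1434400.00/13040.00 = 110.00 mm; Ȳ = 1440280.00/13040.00 = 110.45 mm.

X̄ = 110.00 mm, Ȳ = 110.45 mm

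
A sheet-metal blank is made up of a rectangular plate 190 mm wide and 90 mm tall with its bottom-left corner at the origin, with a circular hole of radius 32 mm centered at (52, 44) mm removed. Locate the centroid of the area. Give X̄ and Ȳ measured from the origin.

X̄ = 104.96 mm, Ȳ = 45.23 mm

plate: A = 190 × 90 = 17100.00, centroid at (95.00, 45.00).
hole: A = −π·32² = -3216.99, centroid at (52.00, 44.00).
ΣA = 13883.01 mm²
ΣAX̄ = (17100.00)(95.00) + (-3216.99)(52.00) = 1457216.47 mm³
ΣAȲ = (17100.00)(45.00) + (-3216.99)(44.00) = 627952.40 mm³
X̄ = 1457216.47 / 13883.01 = 104.96 mm
Ȳ = 627952.40 / 13883.01 = 45.23 mm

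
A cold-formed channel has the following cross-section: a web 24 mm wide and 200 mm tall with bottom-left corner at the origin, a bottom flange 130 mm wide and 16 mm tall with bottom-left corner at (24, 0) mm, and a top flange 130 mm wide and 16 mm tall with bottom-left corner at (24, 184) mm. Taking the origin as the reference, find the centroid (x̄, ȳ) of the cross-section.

web: A = 24 × 200 = 4800.00, centroid at (12.00, 100.00).
bottom flange: A = 130 × 16 = 2080.00, centroid at (89.00, 8.00).
top flange: A = 130 × 16 = 2080.00, centroid at (89.00, 192.00).
ΣA = 8960.00 mm², ΣAx̄ = 427840.00 mm³, ΣAȳ = 896000.00 mm³.
x̄ = 427840.00/8960.00 = 47.75 mm; ȳ = 896000.00/8960.00 = 100.00 mm.

x̄ = 47.75 mm, ȳ = 100.00 mm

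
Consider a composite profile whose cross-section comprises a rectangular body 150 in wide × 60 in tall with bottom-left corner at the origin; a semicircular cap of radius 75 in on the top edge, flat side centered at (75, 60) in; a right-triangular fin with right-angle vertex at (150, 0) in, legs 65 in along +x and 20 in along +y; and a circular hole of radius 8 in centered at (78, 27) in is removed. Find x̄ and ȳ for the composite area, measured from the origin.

x̄ = 78.40 in, ȳ = 59.08 in

Part | A | x̄ᵢ | ȳᵢ | A·x̄ᵢ | A·ȳᵢ
rectangular body | 9000.00 | 75.00 | 30.00 | 675000.00 | 270000.00
semicircular top | 8835.73 | 75.00 | 91.83 | 662679.70 | 811393.76
triangular fin | 650.00 | 171.67 | 6.67 | 111583.33 | 4333.33
hole | -201.06 | 78.00 | 27.00 | -15682.83 | -5428.67
Σ | 18284.67 |  |  | 1433580.20 | 1080298.42
x̄ = 1433580.20 / 18284.67 = 78.40 in
ȳ = 1080298.42 / 18284.67 = 59.08 in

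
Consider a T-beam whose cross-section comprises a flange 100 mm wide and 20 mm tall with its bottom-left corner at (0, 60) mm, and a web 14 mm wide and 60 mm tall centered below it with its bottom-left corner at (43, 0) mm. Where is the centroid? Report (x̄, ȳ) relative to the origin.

web: A = 14 × 60 = 840.00, centroid at (50.00, 30.00).
flange: A = 100 × 20 = 2000.00, centroid at (50.00, 70.00).
ΣA = 2840.00 mm²
ΣAx̄ = (840.00)(50.00) + (2000.00)(50.00) = 142000.00 mm³
ΣAȳ = (840.00)(30.00) + (2000.00)(70.00) = 165200.00 mm³
x̄ = 142000.00 / 2840.00 = 50.00 mm
ȳ = 165200.00 / 2840.00 = 58.17 mm

x̄ = 50.00 mm, ȳ = 58.17 mm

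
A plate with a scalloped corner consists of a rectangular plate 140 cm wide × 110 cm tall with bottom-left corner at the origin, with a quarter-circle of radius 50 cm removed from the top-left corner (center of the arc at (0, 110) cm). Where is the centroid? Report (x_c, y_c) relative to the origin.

x_c = 77.13 cm, y_c = 50.06 cm

Part | A | x̄ᵢ | ȳᵢ | A·x̄ᵢ | A·ȳᵢ
plate | 15400.00 | 70.00 | 55.00 | 1078000.00 | 847000.00
removed quarter-circle | -1963.50 | 21.22 | 88.78 | -41666.67 | -174317.83
Σ | 13436.50 |  |  | 1036333.33 | 672682.17
x_c = 1036333.33 / 13436.50 = 77.13 cm
y_c = 672682.17 / 13436.50 = 50.06 cm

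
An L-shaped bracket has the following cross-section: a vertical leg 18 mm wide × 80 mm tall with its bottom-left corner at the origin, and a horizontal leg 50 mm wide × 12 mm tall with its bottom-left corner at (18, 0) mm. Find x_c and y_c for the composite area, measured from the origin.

x_c = 19.00 mm, y_c = 30.00 mm

Part | A | x̄ᵢ | ȳᵢ | A·x̄ᵢ | A·ȳᵢ
vertical leg | 1440.00 | 9.00 | 40.00 | 12960.00 | 57600.00
horizontal leg | 600.00 | 43.00 | 6.00 | 25800.00 | 3600.00
Σ | 2040.00 |  |  | 38760.00 | 61200.00
x_c = 38760.00 / 2040.00 = 19.00 mm
y_c = 61200.00 / 2040.00 = 30.00 mm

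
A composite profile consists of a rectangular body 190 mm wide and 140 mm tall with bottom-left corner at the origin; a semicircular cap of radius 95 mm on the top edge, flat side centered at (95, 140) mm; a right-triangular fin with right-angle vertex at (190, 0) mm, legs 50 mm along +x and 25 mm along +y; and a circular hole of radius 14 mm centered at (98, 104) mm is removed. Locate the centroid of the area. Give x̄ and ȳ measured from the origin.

rectangular body: A = 190 × 140 = 26600.00, centroid at (95.00, 70.00).
semicircular top: A = ½π·95² = 14176.44, centroid at (95.00, 180.32).
triangular fin: A = ½·50·25 = 625.00, centroid at (206.67, 8.33).
hole: A = −π·14² = -615.75, centroid at (98.00, 104.00).
ΣA = 40785.68 mm², ΣAx̄ = 3942584.46 mm³, ΣAȳ = 4359454.60 mm³.
x̄ = 3942584.46/40785.68 = 96.67 mm; ȳ = 4359454.60/40785.68 = 106.89 mm.

x̄ = 96.67 mm, ȳ = 106.89 mm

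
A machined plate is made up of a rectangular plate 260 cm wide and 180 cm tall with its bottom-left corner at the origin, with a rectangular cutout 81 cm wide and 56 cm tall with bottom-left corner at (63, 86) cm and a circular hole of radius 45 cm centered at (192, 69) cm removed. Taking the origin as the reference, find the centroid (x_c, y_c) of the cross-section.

x_c = 122.36 cm, y_c = 90.69 cm

Part | A | x̄ᵢ | ȳᵢ | A·x̄ᵢ | A·ȳᵢ
plate | 46800.00 | 130.00 | 90.00 | 6084000.00 | 4212000.00
hole 1 | -4536.00 | 103.50 | 114.00 | -469476.00 | -517104.00
hole 2 | -6361.73 | 192.00 | 69.00 | -1221451.22 | -438959.03
Σ | 35902.27 |  |  | 4393072.78 | 3255936.97
x_c = 4393072.78 / 35902.27 = 122.36 cm
y_c = 3255936.97 / 35902.27 = 90.69 cm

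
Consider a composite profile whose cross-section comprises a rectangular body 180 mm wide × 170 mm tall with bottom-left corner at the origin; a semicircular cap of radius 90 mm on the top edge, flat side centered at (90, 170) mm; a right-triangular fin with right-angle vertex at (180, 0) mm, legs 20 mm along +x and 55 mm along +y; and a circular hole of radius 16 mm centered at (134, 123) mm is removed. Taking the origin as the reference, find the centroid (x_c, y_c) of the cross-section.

Part | A | x̄ᵢ | ȳᵢ | A·x̄ᵢ | A·ȳᵢ
rectangular body | 30600.00 | 90.00 | 85.00 | 2754000.00 | 2601000.00
semicircular top | 12723.45 | 90.00 | 208.20 | 1145110.52 | 2648986.54
triangular fin | 550.00 | 186.67 | 18.33 | 102666.67 | 10083.33
hole | -804.25 | 134.00 | 123.00 | -107769.19 | -98922.47
Σ | 43069.20 |  |  | 3894007.99 | 5161147.41
x_c = 3894007.99 / 43069.20 = 90.41 mm
y_c = 5161147.41 / 43069.20 = 119.83 mm

x_c = 90.41 mm, y_c = 119.83 mm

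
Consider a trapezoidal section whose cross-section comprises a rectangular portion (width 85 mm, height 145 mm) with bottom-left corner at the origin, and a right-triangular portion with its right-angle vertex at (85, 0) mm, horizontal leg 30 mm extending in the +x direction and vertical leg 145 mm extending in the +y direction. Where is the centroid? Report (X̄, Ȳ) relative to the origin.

rectangular portion: A = 85 × 145 = 12325.00, centroid at (42.50, 72.50).
triangular portion: A = ½·30·145 = 2175.00, centroid at (95.00, 48.33).
ΣA = 14500.00 mm², ΣAX̄ = 730437.50 mm³, ΣAȲ = 998687.50 mm³.
X̄ = 730437.50/14500.00 = 50.38 mm; Ȳ = 998687.50/14500.00 = 68.88 mm.

X̄ = 50.38 mm, Ȳ = 68.88 mm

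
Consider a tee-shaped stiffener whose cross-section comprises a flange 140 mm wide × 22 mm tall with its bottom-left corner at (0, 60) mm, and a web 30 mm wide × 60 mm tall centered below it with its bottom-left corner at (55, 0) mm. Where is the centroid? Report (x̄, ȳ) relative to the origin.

Part | A | x̄ᵢ | ȳᵢ | A·x̄ᵢ | A·ȳᵢ
web | 1800.00 | 70.00 | 30.00 | 126000.00 | 54000.00
flange | 3080.00 | 70.00 | 71.00 | 215600.00 | 218680.00
Σ | 4880.00 |  |  | 341600.00 | 272680.00
x̄ = 341600.00 / 4880.00 = 70.00 mm
ȳ = 272680.00 / 4880.00 = 55.88 mm

x̄ = 70.00 mm, ȳ = 55.88 mm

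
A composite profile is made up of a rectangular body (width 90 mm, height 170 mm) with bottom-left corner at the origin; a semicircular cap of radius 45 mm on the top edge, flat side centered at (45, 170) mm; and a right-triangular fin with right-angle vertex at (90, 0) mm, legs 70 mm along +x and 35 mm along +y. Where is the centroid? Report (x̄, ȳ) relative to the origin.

x̄ = 49.25 mm, ȳ = 97.24 mm

Part | A | x̄ᵢ | ȳᵢ | A·x̄ᵢ | A·ȳᵢ
rectangular body | 15300.00 | 45.00 | 85.00 | 688500.00 | 1300500.00
semicircular top | 3180.86 | 45.00 | 189.10 | 143138.82 | 601496.64
triangular fin | 1225.00 | 113.33 | 11.67 | 138833.33 | 14291.67
Σ | 19705.86 |  |  | 970472.15 | 1916288.30
x̄ = 970472.15 / 19705.86 = 49.25 mm
ȳ = 1916288.30 / 19705.86 = 97.24 mm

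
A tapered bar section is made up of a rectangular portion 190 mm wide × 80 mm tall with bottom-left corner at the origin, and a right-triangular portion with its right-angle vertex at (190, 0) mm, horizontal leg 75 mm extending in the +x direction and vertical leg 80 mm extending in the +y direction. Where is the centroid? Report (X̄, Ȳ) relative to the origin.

X̄ = 114.78 mm, Ȳ = 37.80 mm

rectangular portion: A = 190 × 80 = 15200.00, centroid at (95.00, 40.00).
triangular portion: A = ½·75·80 = 3000.00, centroid at (215.00, 26.67).
ΣA = 18200.00 mm²
ΣAX̄ = (15200.00)(95.00) + (3000.00)(215.00) = 2089000.00 mm³
ΣAȲ = (15200.00)(40.00) + (3000.00)(26.67) = 688000.00 mm³
X̄ = 2089000.00 / 18200.00 = 114.78 mm
Ȳ = 688000.00 / 18200.00 = 37.80 mm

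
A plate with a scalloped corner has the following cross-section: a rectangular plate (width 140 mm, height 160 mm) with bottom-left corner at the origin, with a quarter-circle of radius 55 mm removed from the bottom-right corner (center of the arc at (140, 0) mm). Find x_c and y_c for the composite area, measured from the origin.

x_c = 64.46 mm, y_c = 86.72 mm

Part | A | x̄ᵢ | ȳᵢ | A·x̄ᵢ | A·ȳᵢ
plate | 22400.00 | 70.00 | 80.00 | 1568000.00 | 1792000.00
removed quarter-circle | -2375.83 | 116.66 | 23.34 | -277157.79 | -55458.33
Σ | 20024.17 |  |  | 1290842.21 | 1736541.67
x_c = 1290842.21 / 20024.17 = 64.46 mm
y_c = 1736541.67 / 20024.17 = 86.72 mm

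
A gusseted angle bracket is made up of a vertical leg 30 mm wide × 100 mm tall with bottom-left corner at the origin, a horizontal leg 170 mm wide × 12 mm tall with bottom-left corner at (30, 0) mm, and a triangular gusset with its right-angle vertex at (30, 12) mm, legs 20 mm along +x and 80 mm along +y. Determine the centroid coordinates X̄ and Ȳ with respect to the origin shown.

vertical leg: A = 30 × 100 = 3000.00, centroid at (15.00, 50.00).
horizontal leg: A = 170 × 12 = 2040.00, centroid at (115.00, 6.00).
gusset: A = ½·20·80 = 800.00, centroid at (36.67, 38.67).
ΣA = 5840.00 mm²
ΣAX̄ = (3000.00)(15.00) + (2040.00)(115.00) + (800.00)(36.67) = 308933.33 mm³
ΣAȲ = (3000.00)(50.00) + (2040.00)(6.00) + (800.00)(38.67) = 193173.33 mm³
X̄ = 308933.33 / 5840.00 = 52.90 mm
Ȳ = 193173.33 / 5840.00 = 33.08 mm

X̄ = 52.90 mm, Ȳ = 33.08 mm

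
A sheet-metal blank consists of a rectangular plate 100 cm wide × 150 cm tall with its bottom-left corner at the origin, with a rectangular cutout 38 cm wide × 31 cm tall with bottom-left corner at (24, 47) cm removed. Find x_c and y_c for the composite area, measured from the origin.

x_c = 50.60 cm, y_c = 76.07 cm

plate: A = 100 × 150 = 15000.00, centroid at (50.00, 75.00).
hole: A = −(38 × 31) = -1178.00, centroid at (43.00, 62.50).
ΣA = 13822.00 cm²
ΣAx_c = (15000.00)(50.00) + (-1178.00)(43.00) = 699346.00 cm³
ΣAy_c = (15000.00)(75.00) + (-1178.00)(62.50) = 1051375.00 cm³
x_c = 699346.00 / 13822.00 = 50.60 cm
y_c = 1051375.00 / 13822.00 = 76.07 cm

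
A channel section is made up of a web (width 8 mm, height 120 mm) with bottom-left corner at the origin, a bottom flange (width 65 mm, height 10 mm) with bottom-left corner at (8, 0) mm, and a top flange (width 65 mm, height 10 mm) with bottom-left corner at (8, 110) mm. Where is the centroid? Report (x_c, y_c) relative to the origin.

x_c = 25.00 mm, y_c = 60.00 mm

web: A = 8 × 120 = 960.00, centroid at (4.00, 60.00).
bottom flange: A = 65 × 10 = 650.00, centroid at (40.50, 5.00).
top flange: A = 65 × 10 = 650.00, centroid at (40.50, 115.00).
ΣA = 2260.00 mm²
ΣAx_c = (960.00)(4.00) + (650.00)(40.50) + (650.00)(40.50) = 56490.00 mm³
ΣAy_c = (960.00)(60.00) + (650.00)(5.00) + (650.00)(115.00) = 135600.00 mm³
x_c = 56490.00 / 2260.00 = 25.00 mm
y_c = 135600.00 / 2260.00 = 60.00 mm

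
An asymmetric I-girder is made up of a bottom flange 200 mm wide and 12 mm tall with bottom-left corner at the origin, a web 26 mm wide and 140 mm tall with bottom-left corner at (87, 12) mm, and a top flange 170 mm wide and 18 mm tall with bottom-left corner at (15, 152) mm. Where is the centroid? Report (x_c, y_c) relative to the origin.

x_c = 100.00 mm, y_c = 88.52 mm

bottom flange: A = 200 × 12 = 2400.00, centroid at (100.00, 6.00).
web: A = 26 × 140 = 3640.00, centroid at (100.00, 82.00).
top flange: A = 170 × 18 = 3060.00, centroid at (100.00, 161.00).
ΣA = 9100.00 mm², ΣAx_c = 910000.00 mm³, ΣAy_c = 805540.00 mm³.
x_c = 910000.00/9100.00 = 100.00 mm; y_c = 805540.00/9100.00 = 88.52 mm.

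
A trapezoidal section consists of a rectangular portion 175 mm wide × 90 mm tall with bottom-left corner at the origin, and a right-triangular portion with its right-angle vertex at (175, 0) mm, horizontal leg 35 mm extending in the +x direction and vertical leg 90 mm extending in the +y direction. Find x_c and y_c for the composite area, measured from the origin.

rectangular portion: A = 175 × 90 = 15750.00, centroid at (87.50, 45.00).
triangular portion: A = ½·35·90 = 1575.00, centroid at (186.67, 30.00).
ΣA = 17325.00 mm²
ΣAx_c = (15750.00)(87.50) + (1575.00)(186.67) = 1672125.00 mm³
ΣAy_c = (15750.00)(45.00) + (1575.00)(30.00) = 756000.00 mm³
x_c = 1672125.00 / 17325.00 = 96.52 mm
y_c = 756000.00 / 17325.00 = 43.64 mm

x_c = 96.52 mm, y_c = 43.64 mm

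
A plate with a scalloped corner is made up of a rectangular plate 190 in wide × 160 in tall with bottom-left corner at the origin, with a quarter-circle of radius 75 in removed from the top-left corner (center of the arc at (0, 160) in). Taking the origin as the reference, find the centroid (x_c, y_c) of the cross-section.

x_c = 105.74 in, y_c = 71.81 in

plate: A = 190 × 160 = 30400.00, centroid at (95.00, 80.00).
removed quarter-circle: A = −¼π·75² = -4417.86, centroid at (31.83, 128.17).
ΣA = 25982.14 in²
ΣAx_c = (30400.00)(95.00) + (-4417.86)(31.83) = 2747375.00 in³
ΣAy_c = (30400.00)(80.00) + (-4417.86)(128.17) = 1865766.65 in³
x_c = 2747375.00 / 25982.14 = 105.74 in
y_c = 1865766.65 / 25982.14 = 71.81 in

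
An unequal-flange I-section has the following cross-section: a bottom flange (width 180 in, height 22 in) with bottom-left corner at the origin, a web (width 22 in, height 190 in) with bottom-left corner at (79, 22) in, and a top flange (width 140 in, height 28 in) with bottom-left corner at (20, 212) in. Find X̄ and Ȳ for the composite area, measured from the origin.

X̄ = 90.00 in, Ȳ = 117.62 in

bottom flange: A = 180 × 22 = 3960.00, centroid at (90.00, 11.00).
web: A = 22 × 190 = 4180.00, centroid at (90.00, 117.00).
top flange: A = 140 × 28 = 3920.00, centroid at (90.00, 226.00).
ΣA = 12060.00 in²
ΣAX̄ = (3960.00)(90.00) + (4180.00)(90.00) + (3920.00)(90.00) = 1085400.00 in³
ΣAȲ = (3960.00)(11.00) + (4180.00)(117.00) + (3920.00)(226.00) = 1418540.00 in³
X̄ = 1085400.00 / 12060.00 = 90.00 in
Ȳ = 1418540.00 / 12060.00 = 117.62 in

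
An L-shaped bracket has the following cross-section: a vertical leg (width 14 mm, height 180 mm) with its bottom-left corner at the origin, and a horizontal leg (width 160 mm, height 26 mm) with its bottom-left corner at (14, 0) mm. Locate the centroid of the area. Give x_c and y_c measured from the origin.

Part | A | x̄ᵢ | ȳᵢ | A·x̄ᵢ | A·ȳᵢ
vertical leg | 2520.00 | 7.00 | 90.00 | 17640.00 | 226800.00
horizontal leg | 4160.00 | 94.00 | 13.00 | 391040.00 | 54080.00
Σ | 6680.00 |  |  | 408680.00 | 280880.00
x_c = 408680.00 / 6680.00 = 61.18 mm
y_c = 280880.00 / 6680.00 = 42.05 mm

x_c = 61.18 mm, y_c = 42.05 mm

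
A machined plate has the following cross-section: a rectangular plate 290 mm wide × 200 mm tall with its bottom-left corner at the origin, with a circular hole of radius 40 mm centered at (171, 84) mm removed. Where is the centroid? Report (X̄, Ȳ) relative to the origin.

plate: A = 290 × 200 = 58000.00, centroid at (145.00, 100.00).
hole: A = −π·40² = -5026.55, centroid at (171.00, 84.00).
ΣA = 52973.45 mm², ΣAX̄ = 7550460.25 mm³, ΣAȲ = 5377769.95 mm³.
X̄ = 7550460.25/52973.45 = 142.53 mm; Ȳ = 5377769.95/52973.45 = 101.52 mm.

X̄ = 142.53 mm, Ȳ = 101.52 mm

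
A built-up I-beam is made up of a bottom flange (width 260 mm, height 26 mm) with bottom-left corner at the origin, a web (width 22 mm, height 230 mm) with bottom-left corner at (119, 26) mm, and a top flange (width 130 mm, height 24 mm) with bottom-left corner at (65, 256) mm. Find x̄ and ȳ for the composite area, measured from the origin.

x̄ = 130.00 mm, ȳ = 109.61 mm

bottom flange: A = 260 × 26 = 6760.00, centroid at (130.00, 13.00).
web: A = 22 × 230 = 5060.00, centroid at (130.00, 141.00).
top flange: A = 130 × 24 = 3120.00, centroid at (130.00, 268.00).
ΣA = 14940.00 mm², ΣAx̄ = 1942200.00 mm³, ΣAȳ = 1637500.00 mm³.
x̄ = 1942200.00/14940.00 = 130.00 mm; ȳ = 1637500.00/14940.00 = 109.61 mm.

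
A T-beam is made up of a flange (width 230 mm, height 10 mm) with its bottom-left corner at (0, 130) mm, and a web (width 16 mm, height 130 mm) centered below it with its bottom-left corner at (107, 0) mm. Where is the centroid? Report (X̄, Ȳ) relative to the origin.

web: A = 16 × 130 = 2080.00, centroid at (115.00, 65.00).
flange: A = 230 × 10 = 2300.00, centroid at (115.00, 135.00).
ΣA = 4380.00 mm²
ΣAX̄ = (2080.00)(115.00) + (2300.00)(115.00) = 503700.00 mm³
ΣAȲ = (2080.00)(65.00) + (2300.00)(135.00) = 445700.00 mm³
X̄ = 503700.00 / 4380.00 = 115.00 mm
Ȳ = 445700.00 / 4380.00 = 101.76 mm

X̄ = 115.00 mm, Ȳ = 101.76 mm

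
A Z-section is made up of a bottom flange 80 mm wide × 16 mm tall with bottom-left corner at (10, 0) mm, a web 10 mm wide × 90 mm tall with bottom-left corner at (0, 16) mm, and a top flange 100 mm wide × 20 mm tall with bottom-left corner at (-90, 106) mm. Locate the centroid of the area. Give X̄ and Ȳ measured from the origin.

bottom flange: A = 80 × 16 = 1280.00, centroid at (50.00, 8.00).
web: A = 10 × 90 = 900.00, centroid at (5.00, 61.00).
top flange: A = 100 × 20 = 2000.00, centroid at (-40.00, 116.00).
ΣA = 4180.00 mm²
ΣAX̄ = (1280.00)(50.00) + (900.00)(5.00) + (2000.00)(-40.00) = -11500.00 mm³
ΣAȲ = (1280.00)(8.00) + (900.00)(61.00) + (2000.00)(116.00) = 297140.00 mm³
X̄ = -11500.00 / 4180.00 = -2.75 mm
Ȳ = 297140.00 / 4180.00 = 71.09 mm

X̄ = -2.75 mm, Ȳ = 71.09 mm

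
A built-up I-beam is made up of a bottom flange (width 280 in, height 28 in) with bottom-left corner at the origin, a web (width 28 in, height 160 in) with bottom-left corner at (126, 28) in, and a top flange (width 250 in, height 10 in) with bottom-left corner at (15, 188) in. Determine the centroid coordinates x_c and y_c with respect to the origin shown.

x_c = 140.00 in, y_c = 72.61 in

Part | A | x̄ᵢ | ȳᵢ | A·x̄ᵢ | A·ȳᵢ
bottom flange | 7840.00 | 140.00 | 14.00 | 1097600.00 | 109760.00
web | 4480.00 | 140.00 | 108.00 | 627200.00 | 483840.00
top flange | 2500.00 | 140.00 | 193.00 | 350000.00 | 482500.00
Σ | 14820.00 |  |  | 2074800.00 | 1076100.00
x_c = 2074800.00 / 14820.00 = 140.00 in
y_c = 1076100.00 / 14820.00 = 72.61 in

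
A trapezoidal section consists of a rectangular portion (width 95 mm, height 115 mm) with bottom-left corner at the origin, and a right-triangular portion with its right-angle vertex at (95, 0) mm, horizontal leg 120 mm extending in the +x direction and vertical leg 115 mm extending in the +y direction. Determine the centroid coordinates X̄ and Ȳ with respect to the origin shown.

X̄ = 81.37 mm, Ȳ = 50.08 mm

rectangular portion: A = 95 × 115 = 10925.00, centroid at (47.50, 57.50).
triangular portion: A = ½·120·115 = 6900.00, centroid at (135.00, 38.33).
ΣA = 17825.00 mm²
ΣAX̄ = (10925.00)(47.50) + (6900.00)(135.00) = 1450437.50 mm³
ΣAȲ = (10925.00)(57.50) + (6900.00)(38.33) = 892687.50 mm³
X̄ = 1450437.50 / 17825.00 = 81.37 mm
Ȳ = 892687.50 / 17825.00 = 50.08 mm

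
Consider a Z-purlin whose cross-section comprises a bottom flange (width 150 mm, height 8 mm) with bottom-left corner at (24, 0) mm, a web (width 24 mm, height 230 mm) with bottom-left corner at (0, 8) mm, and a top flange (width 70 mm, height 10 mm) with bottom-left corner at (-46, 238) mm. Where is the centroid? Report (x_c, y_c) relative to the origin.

bottom flange: A = 150 × 8 = 1200.00, centroid at (99.00, 4.00).
web: A = 24 × 230 = 5520.00, centroid at (12.00, 123.00).
top flange: A = 70 × 10 = 700.00, centroid at (-11.00, 243.00).
ΣA = 7420.00 mm²
ΣAx_c = (1200.00)(99.00) + (5520.00)(12.00) + (700.00)(-11.00) = 177340.00 mm³
ΣAy_c = (1200.00)(4.00) + (5520.00)(123.00) + (700.00)(243.00) = 853860.00 mm³
x_c = 177340.00 / 7420.00 = 23.90 mm
y_c = 853860.00 / 7420.00 = 115.08 mm

x_c = 23.90 mm, y_c = 115.08 mm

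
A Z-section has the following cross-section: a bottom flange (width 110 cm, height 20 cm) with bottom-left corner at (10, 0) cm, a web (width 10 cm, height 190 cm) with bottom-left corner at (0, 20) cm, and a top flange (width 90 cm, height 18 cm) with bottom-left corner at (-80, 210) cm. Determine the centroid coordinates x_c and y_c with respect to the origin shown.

bottom flange: A = 110 × 20 = 2200.00, centroid at (65.00, 10.00).
web: A = 10 × 190 = 1900.00, centroid at (5.00, 115.00).
top flange: A = 90 × 18 = 1620.00, centroid at (-35.00, 219.00).
ΣA = 5720.00 cm², ΣAx_c = 95800.00 cm³, ΣAy_c = 595280.00 cm³.
x_c = 95800.00/5720.00 = 16.75 cm; y_c = 595280.00/5720.00 = 104.07 cm.

x_c = 16.75 cm, y_c = 104.07 cm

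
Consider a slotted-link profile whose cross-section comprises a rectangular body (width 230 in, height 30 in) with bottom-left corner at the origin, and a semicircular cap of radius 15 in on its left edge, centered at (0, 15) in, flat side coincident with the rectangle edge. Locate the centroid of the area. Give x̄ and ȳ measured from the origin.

Part | A | x̄ᵢ | ȳᵢ | A·x̄ᵢ | A·ȳᵢ
rectangular body | 6900.00 | 115.00 | 15.00 | 793500.00 | 103500.00
semicircular end | 353.43 | -6.37 | 15.00 | -2250.00 | 5301.44
Σ | 7253.43 |  |  | 791250.00 | 108801.44
x̄ = 791250.00 / 7253.43 = 109.09 in
ȳ = 108801.44 / 7253.43 = 15.00 in

x̄ = 109.09 in, ȳ = 15.00 in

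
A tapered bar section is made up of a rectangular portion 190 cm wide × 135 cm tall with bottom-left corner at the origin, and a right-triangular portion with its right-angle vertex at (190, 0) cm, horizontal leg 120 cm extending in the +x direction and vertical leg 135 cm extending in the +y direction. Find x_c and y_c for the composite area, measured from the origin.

x_c = 127.40 cm, y_c = 62.10 cm

rectangular portion: A = 190 × 135 = 25650.00, centroid at (95.00, 67.50).
triangular portion: A = ½·120·135 = 8100.00, centroid at (230.00, 45.00).
ΣA = 33750.00 cm²
ΣAx_c = (25650.00)(95.00) + (8100.00)(230.00) = 4299750.00 cm³
ΣAy_c = (25650.00)(67.50) + (8100.00)(45.00) = 2095875.00 cm³
x_c = 4299750.00 / 33750.00 = 127.40 cm
y_c = 2095875.00 / 33750.00 = 62.10 cm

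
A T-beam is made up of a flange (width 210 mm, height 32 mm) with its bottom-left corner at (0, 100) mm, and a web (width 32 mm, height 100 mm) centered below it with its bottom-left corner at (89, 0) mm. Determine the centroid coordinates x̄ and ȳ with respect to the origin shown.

web: A = 32 × 100 = 3200.00, centroid at (105.00, 50.00).
flange: A = 210 × 32 = 6720.00, centroid at (105.00, 116.00).
ΣA = 9920.00 mm², ΣAx̄ = 1041600.00 mm³, ΣAȳ = 939520.00 mm³.
x̄ = 1041600.00/9920.00 = 105.00 mm; ȳ = 939520.00/9920.00 = 94.71 mm.

x̄ = 105.00 mm, ȳ = 94.71 mm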